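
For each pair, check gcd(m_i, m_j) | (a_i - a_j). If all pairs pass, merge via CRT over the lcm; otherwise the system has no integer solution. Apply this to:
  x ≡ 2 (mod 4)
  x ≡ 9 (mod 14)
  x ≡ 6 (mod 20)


Moduli 4, 14, 20 are not pairwise coprime, so CRT works modulo lcm(m_i) when all pairwise compatibility conditions hold.
Pairwise compatibility: gcd(m_i, m_j) must divide a_i - a_j for every pair.
Merge one congruence at a time:
  Start: x ≡ 2 (mod 4).
  Combine with x ≡ 9 (mod 14): gcd(4, 14) = 2, and 9 - 2 = 7 is NOT divisible by 2.
    ⇒ system is inconsistent (no integer solution).

No solution (the system is inconsistent).


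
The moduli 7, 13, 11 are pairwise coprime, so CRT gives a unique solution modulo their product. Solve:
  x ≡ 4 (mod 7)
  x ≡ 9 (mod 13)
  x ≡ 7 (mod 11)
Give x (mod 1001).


Moduli 7, 13, 11 are pairwise coprime; by CRT there is a unique solution modulo M = 7 · 13 · 11 = 1001.
Solve pairwise, accumulating the modulus:
  Start with x ≡ 4 (mod 7).
  Combine with x ≡ 9 (mod 13): since gcd(7, 13) = 1, we get a unique residue mod 91.
    Write x = 4 + 7·t and substitute into x ≡ 9 (mod 13): 7·t ≡ 9 − 4 = 5 (mod 13).
    The inverse of 7 mod 13 is 2 (since 7·2 = 14 = 1·13 + 1), so t ≡ 2·5 = 10 ≡ 10 (mod 13).
    Then x = 4 + 7·10 = 74, valid modulo lcm(7, 13) = 91: x ≡ 74 (mod 91).
  Combine with x ≡ 7 (mod 11): since gcd(91, 11) = 1, we get a unique residue mod 1001.
    Write x = 74 + 91·t and substitute into x ≡ 7 (mod 11): 91·t ≡ 7 − 74 = -67 (mod 11).
    Reduce coefficients mod 11: 3·t ≡ 10 (mod 11).
    The inverse of 3 mod 11 is 4 (since 3·4 = 12 = 1·11 + 1), so t ≡ 4·10 = 40 ≡ 7 (mod 11).
    Then x = 74 + 91·7 = 711, valid modulo lcm(91, 11) = 1001: x ≡ 711 (mod 1001).
Verify: 711 mod 7 = 4 ✓, 711 mod 13 = 9 ✓, 711 mod 11 = 7 ✓.

x ≡ 711 (mod 1001).


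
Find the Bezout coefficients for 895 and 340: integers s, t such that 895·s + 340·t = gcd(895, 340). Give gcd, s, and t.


Euclidean algorithm on (895, 340) — divide until remainder is 0:
  895 = 2 · 340 + 215
  340 = 1 · 215 + 125
  215 = 1 · 125 + 90
  125 = 1 · 90 + 35
  90 = 2 · 35 + 20
  35 = 1 · 20 + 15
  20 = 1 · 15 + 5
  15 = 3 · 5 + 0
gcd(895, 340) = 5.
Track Bezout coefficients alongside the remainders: start with r₀ = 895 = a·1 + b·0 (s = 1, t = 0) and r₁ = 340 = a·0 + b·1 (s = 0, t = 1); each new remainder r_{k+1} = r_{k-1} − q_k·r_k inherits s_{k+1} = s_{k-1} − q_k·s_k, t_{k+1} = t_{k-1} − q_k·t_k, so r_k = a·s_k + b·t_k at every step:
  q = 2: r = 215, s = 1 − 2·0 = 1, t = 0 − 2·1 = -2  (check: 895·1 + 340·(-2) = 215)
  q = 1: r = 125, s = 0 − 1·1 = -1, t = 1 − 1·(-2) = 3  (check: 895·(-1) + 340·3 = 125)
  q = 1: r = 90, s = 1 − 1·(-1) = 2, t = -2 − 1·3 = -5  (check: 895·2 + 340·(-5) = 90)
  q = 1: r = 35, s = -1 − 1·2 = -3, t = 3 − 1·(-5) = 8  (check: 895·(-3) + 340·8 = 35)
  q = 2: r = 20, s = 2 − 2·(-3) = 8, t = -5 − 2·8 = -21  (check: 895·8 + 340·(-21) = 20)
  q = 1: r = 15, s = -3 − 1·8 = -11, t = 8 − 1·(-21) = 29  (check: 895·(-11) + 340·29 = 15)
  q = 1: r = 5, s = 8 − 1·(-11) = 19, t = -21 − 1·29 = -50  (check: 895·19 + 340·(-50) = 5)
The row with r = 5 (the gcd) gives the Bezout coefficients s = 19, t = -50.
Result: 895 · (19) + 340 · (-50) = 5.

gcd(895, 340) = 5; s = 19, t = -50 (check: 895·19 + 340·(-50) = 5).


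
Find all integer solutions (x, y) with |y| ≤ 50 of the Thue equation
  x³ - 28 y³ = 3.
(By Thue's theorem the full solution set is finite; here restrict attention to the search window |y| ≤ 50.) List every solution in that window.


The equation is x³ - 28y³ = 3. For fixed y, x³ = 28·y³ + 3, so a solution requires the RHS to be a perfect cube.
Strategy: iterate y from -50 to 50, compute RHS = 28·y³ + 3, and check whether it is a (positive or negative) perfect cube.
Check small values of y:
  y = 0: RHS = 3 is not a perfect cube.
  y = 1: RHS = 31 is not a perfect cube.
  y = -1: RHS = -25 is not a perfect cube.
  y = 2: RHS = 227 is not a perfect cube.
  y = -2: RHS = -221 is not a perfect cube.
  y = 3: RHS = 759 is not a perfect cube.
  y = -3: RHS = -753 is not a perfect cube.
Continuing the search up to |y| = 50 finds no solutions either.
No (x, y) in the scanned range satisfies the equation.

No integer solutions with |y| ≤ 50.


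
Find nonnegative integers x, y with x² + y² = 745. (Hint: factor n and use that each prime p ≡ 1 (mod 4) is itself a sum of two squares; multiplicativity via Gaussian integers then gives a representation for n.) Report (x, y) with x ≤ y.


Step 1: Factor n = 745 = 5 · 149.
Step 2: Check the mod-4 condition on each prime factor: 5 ≡ 1 (mod 4), exponent 1; 149 ≡ 1 (mod 4), exponent 1.
All primes ≡ 3 (mod 4) appear to even exponent (or don't appear), so by the two-squares theorem n IS expressible as a sum of two squares.
Step 3: Build a representation. Here n = 5 · 149 is a product of primes ≡ 1 (mod 4). Each prime p ≡ 1 (mod 4) is itself a sum of two squares; find a² by testing p − a² for a perfect square:
  5: 5 − 1² = 4 = 2² ⇒ 5 = 1² + 2².
  149: 149 − 1² = 148, 149 − 2² = 145, 149 − 3² = 140, 149 − 4² = 133, 149 − 5² = 124, 149 − 6² = 113, 149 − 7² = 100 = 10² ⇒ 149 = 7² + 10².
  Combine using the Brahmagupta–Fibonacci identity (a² + b²)(c² + d²) = (ac − bd)² + (ad + bc)² = (ac + bd)² + (ad − bc)²:
  5 · 149 = 745: from (1² + 2²)(7² + 10²), take (1·7 − 2·10, 1·10 + 2·7) = (7 − 20, 10 + 14) = (-13, 24); dropping signs (only squares matter) gives (13, 24); check 13² + 24² = 169 + 576 = 745 ✓.
Step 4: Order so x ≤ y and verify: 13² + 24² = 169 + 576 = 745 = n. ✓

n = 745 = 13² + 24² (one valid representation with x ≤ y).


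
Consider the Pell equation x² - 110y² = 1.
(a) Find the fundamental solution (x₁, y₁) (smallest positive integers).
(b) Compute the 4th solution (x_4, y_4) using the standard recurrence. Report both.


Step 1: Find the fundamental solution (x₁, y₁) of x² - 110y² = 1.
  Expand √110 as a continued fraction. a₀ = ⌊√110⌋ = 10; iterate m_{k+1} = d_k·a_k − m_k, d_{k+1} = (110 − m_{k+1}²)/d_k, a_{k+1} = ⌊(a₀ + m_{k+1})/d_{k+1}⌋ (starting m₀ = 0, d₀ = 1), with convergents p_k = a_k·p_{k-1} + p_{k-2}, q_k = a_k·q_{k-1} + q_{k-2} (p₋₁ = 1, q₋₁ = 0):
  k = 0: a₀ = 10; p₀/q₀ = 10/1; p₀² − 110·q₀² = 100 − 110 = -10.
  k = 1: m = 10, d = 10, a = ⌊(10 + 10)/10⌋ = 2; p/q = (2·10 + 1)/(2·1 + 0) = 21/2; p² − 110·q² = 441 − 440 = 1.
  The first convergent with p² − 110·q² = 1 gives the fundamental solution (x₁, y₁) = (21, 2).
Step 2: Apply the recurrence (x_{n+1}, y_{n+1}) = (x₁x_n + 110y₁y_n, x₁y_n + y₁x_n) repeatedly.
  From (x_1, y_1) = (21, 2): x_2 = 21·21 + 110·2·2 = 881; y_2 = 21·2 + 2·21 = 84.
  From (x_2, y_2) = (881, 84): x_3 = 21·881 + 110·2·84 = 36981; y_3 = 21·84 + 2·881 = 3526.
  From (x_3, y_3) = (36981, 3526): x_4 = 21·36981 + 110·2·3526 = 1552321; y_4 = 21·3526 + 2·36981 = 148008.
Step 3: Verify x_4² - 110·y_4² = 2409700487041 - 2409700487040 = 1 (should be 1). ✓

(x_1, y_1) = (21, 2); (x_4, y_4) = (1552321, 148008).


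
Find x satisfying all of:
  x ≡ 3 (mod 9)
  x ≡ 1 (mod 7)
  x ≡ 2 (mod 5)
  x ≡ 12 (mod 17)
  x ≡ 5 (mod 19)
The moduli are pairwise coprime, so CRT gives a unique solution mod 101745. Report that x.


Product of moduli M = 9 · 7 · 5 · 17 · 19 = 101745.
Merge one congruence at a time:
  Start: x ≡ 3 (mod 9).
  Combine with x ≡ 1 (mod 7); new modulus lcm = 63.
    Write x = 3 + 9·t and substitute into x ≡ 1 (mod 7): 9·t ≡ 1 − 3 = -2 (mod 7).
    Reduce coefficients mod 7: 2·t ≡ 5 (mod 7).
    The inverse of 2 mod 7 is 4 (since 2·4 = 8 = 1·7 + 1), so t ≡ 4·5 = 20 ≡ 6 (mod 7).
    Then x = 3 + 9·6 = 57, valid modulo lcm(9, 7) = 63: x ≡ 57 (mod 63).
  Combine with x ≡ 2 (mod 5); new modulus lcm = 315.
    Write x = 57 + 63·t and substitute into x ≡ 2 (mod 5): 63·t ≡ 2 − 57 = -55 (mod 5).
    Reduce coefficients mod 5: 3·t ≡ 0 (mod 5).
    The inverse of 3 mod 5 is 2 (since 3·2 = 6 = 1·5 + 1), so t ≡ 2·0 = 0 ≡ 0 (mod 5).
    Then x = 57 + 63·0 = 57, valid modulo lcm(63, 5) = 315: x ≡ 57 (mod 315).
  Combine with x ≡ 12 (mod 17); new modulus lcm = 5355.
    Write x = 57 + 315·t and substitute into x ≡ 12 (mod 17): 315·t ≡ 12 − 57 = -45 (mod 17).
    Reduce coefficients mod 17: 9·t ≡ 6 (mod 17).
    The inverse of 9 mod 17 is 2 (since 9·2 = 18 = 1·17 + 1), so t ≡ 2·6 = 12 ≡ 12 (mod 17).
    Then x = 57 + 315·12 = 3837, valid modulo lcm(315, 17) = 5355: x ≡ 3837 (mod 5355).
  Combine with x ≡ 5 (mod 19); new modulus lcm = 101745.
    Write x = 3837 + 5355·t and substitute into x ≡ 5 (mod 19): 5355·t ≡ 5 − 3837 = -3832 (mod 19).
    Reduce coefficients mod 19: 16·t ≡ 6 (mod 19).
    The inverse of 16 mod 19 is 6 (since 16·6 = 96 = 5·19 + 1), so t ≡ 6·6 = 36 ≡ 17 (mod 19).
    Then x = 3837 + 5355·17 = 94872, valid modulo lcm(5355, 19) = 101745: x ≡ 94872 (mod 101745).
Verify against each original: 94872 mod 9 = 3, 94872 mod 7 = 1, 94872 mod 5 = 2, 94872 mod 17 = 12, 94872 mod 19 = 5.

x ≡ 94872 (mod 101745).


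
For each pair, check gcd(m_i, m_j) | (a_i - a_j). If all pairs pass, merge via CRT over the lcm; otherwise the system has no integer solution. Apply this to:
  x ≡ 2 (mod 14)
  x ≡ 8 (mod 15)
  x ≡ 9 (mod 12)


Moduli 14, 15, 12 are not pairwise coprime, so CRT works modulo lcm(m_i) when all pairwise compatibility conditions hold.
Pairwise compatibility: gcd(m_i, m_j) must divide a_i - a_j for every pair.
Merge one congruence at a time:
  Start: x ≡ 2 (mod 14).
  Combine with x ≡ 8 (mod 15): gcd(14, 15) = 1; 8 - 2 = 6, which IS divisible by 1, so compatible.
    Write x = 2 + 14·t and substitute into x ≡ 8 (mod 15): 14·t ≡ 8 − 2 = 6 (mod 15).
    The inverse of 14 mod 15 is 14 (since 14·14 = 196 = 13·15 + 1), so t ≡ 14·6 = 84 ≡ 9 (mod 15).
    Then x = 2 + 14·9 = 128, valid modulo lcm(14, 15) = 210: x ≡ 128 (mod 210).
  Combine with x ≡ 9 (mod 12): gcd(210, 12) = 6, and 9 - 128 = -119 is NOT divisible by 6.
    ⇒ system is inconsistent (no integer solution).

No solution (the system is inconsistent).


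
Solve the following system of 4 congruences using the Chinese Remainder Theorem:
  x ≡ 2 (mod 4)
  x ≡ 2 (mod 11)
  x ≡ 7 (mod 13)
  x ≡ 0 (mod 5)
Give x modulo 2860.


Product of moduli M = 4 · 11 · 13 · 5 = 2860.
Merge one congruence at a time:
  Start: x ≡ 2 (mod 4).
  Combine with x ≡ 2 (mod 11); new modulus lcm = 44.
    Write x = 2 + 4·t and substitute into x ≡ 2 (mod 11): 4·t ≡ 2 − 2 = 0 (mod 11).
    The inverse of 4 mod 11 is 3 (since 4·3 = 12 = 1·11 + 1), so t ≡ 3·0 = 0 ≡ 0 (mod 11).
    Then x = 2 + 4·0 = 2, valid modulo lcm(4, 11) = 44: x ≡ 2 (mod 44).
  Combine with x ≡ 7 (mod 13); new modulus lcm = 572.
    Write x = 2 + 44·t and substitute into x ≡ 7 (mod 13): 44·t ≡ 7 − 2 = 5 (mod 13).
    Reduce coefficients mod 13: 5·t ≡ 5 (mod 13).
    The inverse of 5 mod 13 is 8 (since 5·8 = 40 = 3·13 + 1), so t ≡ 8·5 = 40 ≡ 1 (mod 13).
    Then x = 2 + 44·1 = 46, valid modulo lcm(44, 13) = 572: x ≡ 46 (mod 572).
  Combine with x ≡ 0 (mod 5); new modulus lcm = 2860.
    Write x = 46 + 572·t and substitute into x ≡ 0 (mod 5): 572·t ≡ 0 − 46 = -46 (mod 5).
    Reduce coefficients mod 5: 2·t ≡ 4 (mod 5).
    The inverse of 2 mod 5 is 3 (since 2·3 = 6 = 1·5 + 1), so t ≡ 3·4 = 12 ≡ 2 (mod 5).
    Then x = 46 + 572·2 = 1190, valid modulo lcm(572, 5) = 2860: x ≡ 1190 (mod 2860).
Verify against each original: 1190 mod 4 = 2, 1190 mod 11 = 2, 1190 mod 13 = 7, 1190 mod 5 = 0.

x ≡ 1190 (mod 2860).


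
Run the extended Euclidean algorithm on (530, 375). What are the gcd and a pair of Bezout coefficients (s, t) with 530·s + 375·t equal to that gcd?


Euclidean algorithm on (530, 375) — divide until remainder is 0:
  530 = 1 · 375 + 155
  375 = 2 · 155 + 65
  155 = 2 · 65 + 25
  65 = 2 · 25 + 15
  25 = 1 · 15 + 10
  15 = 1 · 10 + 5
  10 = 2 · 5 + 0
gcd(530, 375) = 5.
Track Bezout coefficients alongside the remainders: start with r₀ = 530 = a·1 + b·0 (s = 1, t = 0) and r₁ = 375 = a·0 + b·1 (s = 0, t = 1); each new remainder r_{k+1} = r_{k-1} − q_k·r_k inherits s_{k+1} = s_{k-1} − q_k·s_k, t_{k+1} = t_{k-1} − q_k·t_k, so r_k = a·s_k + b·t_k at every step:
  q = 1: r = 155, s = 1 − 1·0 = 1, t = 0 − 1·1 = -1  (check: 530·1 + 375·(-1) = 155)
  q = 2: r = 65, s = 0 − 2·1 = -2, t = 1 − 2·(-1) = 3  (check: 530·(-2) + 375·3 = 65)
  q = 2: r = 25, s = 1 − 2·(-2) = 5, t = -1 − 2·3 = -7  (check: 530·5 + 375·(-7) = 25)
  q = 2: r = 15, s = -2 − 2·5 = -12, t = 3 − 2·(-7) = 17  (check: 530·(-12) + 375·17 = 15)
  q = 1: r = 10, s = 5 − 1·(-12) = 17, t = -7 − 1·17 = -24  (check: 530·17 + 375·(-24) = 10)
  q = 1: r = 5, s = -12 − 1·17 = -29, t = 17 − 1·(-24) = 41  (check: 530·(-29) + 375·41 = 5)
The row with r = 5 (the gcd) gives the Bezout coefficients s = -29, t = 41.
Result: 530 · (-29) + 375 · (41) = 5.

gcd(530, 375) = 5; s = -29, t = 41 (check: 530·(-29) + 375·41 = 5).


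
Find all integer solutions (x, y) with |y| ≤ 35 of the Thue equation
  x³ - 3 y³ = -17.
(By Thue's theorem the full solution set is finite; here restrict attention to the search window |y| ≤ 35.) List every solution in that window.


The equation is x³ - 3y³ = -17. For fixed y, x³ = 3·y³ − 17, so a solution requires the RHS to be a perfect cube.
Strategy: iterate y from -35 to 35, compute RHS = 3·y³ − 17, and check whether it is a (positive or negative) perfect cube.
Check small values of y:
  y = 0: RHS = -17 is not a perfect cube.
  y = 1: RHS = -14 is not a perfect cube.
  y = -1: RHS = -20 is not a perfect cube.
  y = 2: RHS = 7 is not a perfect cube.
  y = -2: RHS = -41 is not a perfect cube.
  y = 3: RHS = 64 = (4)³ ⇒ x = 4 works.
  y = -3: RHS = -98 is not a perfect cube.
Continuing the search up to |y| = 35 finds no further solutions beyond those listed.
Collected solutions: (4, 3).

Solutions (with |y| ≤ 35): (4, 3).


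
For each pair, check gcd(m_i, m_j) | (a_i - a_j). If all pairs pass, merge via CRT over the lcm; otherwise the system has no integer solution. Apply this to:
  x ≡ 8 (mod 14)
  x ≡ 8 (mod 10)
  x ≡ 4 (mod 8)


Moduli 14, 10, 8 are not pairwise coprime, so CRT works modulo lcm(m_i) when all pairwise compatibility conditions hold.
Pairwise compatibility: gcd(m_i, m_j) must divide a_i - a_j for every pair.
Merge one congruence at a time:
  Start: x ≡ 8 (mod 14).
  Combine with x ≡ 8 (mod 10): gcd(14, 10) = 2; 8 - 8 = 0, which IS divisible by 2, so compatible.
    Write x = 8 + 14·t and substitute into x ≡ 8 (mod 10): 14·t ≡ 8 − 8 = 0 (mod 10).
    Divide the congruence (and modulus) by g = 2: 7·t ≡ 0 (mod 5).
    Reduce coefficients mod 5: 2·t ≡ 0 (mod 5).
    The inverse of 2 mod 5 is 3 (since 2·3 = 6 = 1·5 + 1), so t ≡ 3·0 = 0 ≡ 0 (mod 5).
    Then x = 8 + 14·0 = 8, valid modulo lcm(14, 10) = 70: x ≡ 8 (mod 70).
  Combine with x ≡ 4 (mod 8): gcd(70, 8) = 2; 4 - 8 = -4, which IS divisible by 2, so compatible.
    Write x = 8 + 70·t and substitute into x ≡ 4 (mod 8): 70·t ≡ 4 − 8 = -4 (mod 8).
    Divide the congruence (and modulus) by g = 2: 35·t ≡ -2 (mod 4).
    Reduce coefficients mod 4: 3·t ≡ 2 (mod 4).
    The inverse of 3 mod 4 is 3 (since 3·3 = 9 = 2·4 + 1), so t ≡ 3·2 = 6 ≡ 2 (mod 4).
    Then x = 8 + 70·2 = 148, valid modulo lcm(70, 8) = 280: x ≡ 148 (mod 280).
Verify: 148 mod 14 = 8, 148 mod 10 = 8, 148 mod 8 = 4.

x ≡ 148 (mod 280).


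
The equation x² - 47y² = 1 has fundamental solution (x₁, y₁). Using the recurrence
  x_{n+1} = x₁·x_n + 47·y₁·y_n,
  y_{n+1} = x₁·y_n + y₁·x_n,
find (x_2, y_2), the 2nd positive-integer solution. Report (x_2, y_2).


Step 1: Find the fundamental solution (x₁, y₁) of x² - 47y² = 1.
  Expand √47 as a continued fraction. a₀ = ⌊√47⌋ = 6; iterate m_{k+1} = d_k·a_k − m_k, d_{k+1} = (47 − m_{k+1}²)/d_k, a_{k+1} = ⌊(a₀ + m_{k+1})/d_{k+1}⌋ (starting m₀ = 0, d₀ = 1), with convergents p_k = a_k·p_{k-1} + p_{k-2}, q_k = a_k·q_{k-1} + q_{k-2} (p₋₁ = 1, q₋₁ = 0):
  k = 0: a₀ = 6; p₀/q₀ = 6/1; p₀² − 47·q₀² = 36 − 47 = -11.
  k = 1: m = 6, d = 11, a = ⌊(6 + 6)/11⌋ = 1; p/q = (1·6 + 1)/(1·1 + 0) = 7/1; p² − 47·q² = 49 − 47 = 2.
  k = 2: m = 5, d = 2, a = ⌊(6 + 5)/2⌋ = 5; p/q = (5·7 + 6)/(5·1 + 1) = 41/6; p² − 47·q² = 1681 − 1692 = -11.
  k = 3: m = 5, d = 11, a = ⌊(6 + 5)/11⌋ = 1; p/q = (1·41 + 7)/(1·6 + 1) = 48/7; p² − 47·q² = 2304 − 2303 = 1.
  The first convergent with p² − 47·q² = 1 gives the fundamental solution (x₁, y₁) = (48, 7).
Step 2: Apply the recurrence (x_{n+1}, y_{n+1}) = (x₁x_n + 47y₁y_n, x₁y_n + y₁x_n) repeatedly.
  From (x_1, y_1) = (48, 7): x_2 = 48·48 + 47·7·7 = 4607; y_2 = 48·7 + 7·48 = 672.
Step 3: Verify x_2² - 47·y_2² = 21224449 - 21224448 = 1 (should be 1). ✓

(x_1, y_1) = (48, 7); (x_2, y_2) = (4607, 672).


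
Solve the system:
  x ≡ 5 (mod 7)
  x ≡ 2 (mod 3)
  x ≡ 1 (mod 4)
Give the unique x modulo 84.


Moduli 7, 3, 4 are pairwise coprime; by CRT there is a unique solution modulo M = 7 · 3 · 4 = 84.
Solve pairwise, accumulating the modulus:
  Start with x ≡ 5 (mod 7).
  Combine with x ≡ 2 (mod 3): since gcd(7, 3) = 1, we get a unique residue mod 21.
    Write x = 5 + 7·t and substitute into x ≡ 2 (mod 3): 7·t ≡ 2 − 5 = -3 (mod 3).
    Reduce coefficients mod 3: 1·t ≡ 0 (mod 3).
    So t ≡ 0 (mod 3).
    Then x = 5 + 7·0 = 5, valid modulo lcm(7, 3) = 21: x ≡ 5 (mod 21).
  Combine with x ≡ 1 (mod 4): since gcd(21, 4) = 1, we get a unique residue mod 84.
    Write x = 5 + 21·t and substitute into x ≡ 1 (mod 4): 21·t ≡ 1 − 5 = -4 (mod 4).
    Reduce coefficients mod 4: 1·t ≡ 0 (mod 4).
    So t ≡ 0 (mod 4).
    Then x = 5 + 21·0 = 5, valid modulo lcm(21, 4) = 84: x ≡ 5 (mod 84).
Verify: 5 mod 7 = 5 ✓, 5 mod 3 = 2 ✓, 5 mod 4 = 1 ✓.

x ≡ 5 (mod 84).


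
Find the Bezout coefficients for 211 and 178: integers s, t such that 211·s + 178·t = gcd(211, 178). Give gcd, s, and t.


Euclidean algorithm on (211, 178) — divide until remainder is 0:
  211 = 1 · 178 + 33
  178 = 5 · 33 + 13
  33 = 2 · 13 + 7
  13 = 1 · 7 + 6
  7 = 1 · 6 + 1
  6 = 6 · 1 + 0
gcd(211, 178) = 1.
Track Bezout coefficients alongside the remainders: start with r₀ = 211 = a·1 + b·0 (s = 1, t = 0) and r₁ = 178 = a·0 + b·1 (s = 0, t = 1); each new remainder r_{k+1} = r_{k-1} − q_k·r_k inherits s_{k+1} = s_{k-1} − q_k·s_k, t_{k+1} = t_{k-1} − q_k·t_k, so r_k = a·s_k + b·t_k at every step:
  q = 1: r = 33, s = 1 − 1·0 = 1, t = 0 − 1·1 = -1  (check: 211·1 + 178·(-1) = 33)
  q = 5: r = 13, s = 0 − 5·1 = -5, t = 1 − 5·(-1) = 6  (check: 211·(-5) + 178·6 = 13)
  q = 2: r = 7, s = 1 − 2·(-5) = 11, t = -1 − 2·6 = -13  (check: 211·11 + 178·(-13) = 7)
  q = 1: r = 6, s = -5 − 1·11 = -16, t = 6 − 1·(-13) = 19  (check: 211·(-16) + 178·19 = 6)
  q = 1: r = 1, s = 11 − 1·(-16) = 27, t = -13 − 1·19 = -32  (check: 211·27 + 178·(-32) = 1)
The row with r = 1 (the gcd) gives the Bezout coefficients s = 27, t = -32.
Result: 211 · (27) + 178 · (-32) = 1.

gcd(211, 178) = 1; s = 27, t = -32 (check: 211·27 + 178·(-32) = 1).


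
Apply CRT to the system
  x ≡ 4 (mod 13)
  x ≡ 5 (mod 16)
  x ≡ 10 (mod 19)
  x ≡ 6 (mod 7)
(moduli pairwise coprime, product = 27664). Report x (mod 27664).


Product of moduli M = 13 · 16 · 19 · 7 = 27664.
Merge one congruence at a time:
  Start: x ≡ 4 (mod 13).
  Combine with x ≡ 5 (mod 16); new modulus lcm = 208.
    Write x = 4 + 13·t and substitute into x ≡ 5 (mod 16): 13·t ≡ 5 − 4 = 1 (mod 16).
    The inverse of 13 mod 16 is 5 (since 13·5 = 65 = 4·16 + 1), so t ≡ 5·1 = 5 ≡ 5 (mod 16).
    Then x = 4 + 13·5 = 69, valid modulo lcm(13, 16) = 208: x ≡ 69 (mod 208).
  Combine with x ≡ 10 (mod 19); new modulus lcm = 3952.
    Write x = 69 + 208·t and substitute into x ≡ 10 (mod 19): 208·t ≡ 10 − 69 = -59 (mod 19).
    Reduce coefficients mod 19: 18·t ≡ 17 (mod 19).
    The inverse of 18 mod 19 is 18 (since 18·18 = 324 = 17·19 + 1), so t ≡ 18·17 = 306 ≡ 2 (mod 19).
    Then x = 69 + 208·2 = 485, valid modulo lcm(208, 19) = 3952: x ≡ 485 (mod 3952).
  Combine with x ≡ 6 (mod 7); new modulus lcm = 27664.
    Write x = 485 + 3952·t and substitute into x ≡ 6 (mod 7): 3952·t ≡ 6 − 485 = -479 (mod 7).
    Reduce coefficients mod 7: 4·t ≡ 4 (mod 7).
    The inverse of 4 mod 7 is 2 (since 4·2 = 8 = 1·7 + 1), so t ≡ 2·4 = 8 ≡ 1 (mod 7).
    Then x = 485 + 3952·1 = 4437, valid modulo lcm(3952, 7) = 27664: x ≡ 4437 (mod 27664).
Verify against each original: 4437 mod 13 = 4, 4437 mod 16 = 5, 4437 mod 19 = 10, 4437 mod 7 = 6.

x ≡ 4437 (mod 27664).


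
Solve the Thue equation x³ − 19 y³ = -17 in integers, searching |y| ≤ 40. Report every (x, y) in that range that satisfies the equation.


The equation is x³ - 19y³ = -17. For fixed y, x³ = 19·y³ − 17, so a solution requires the RHS to be a perfect cube.
Strategy: iterate y from -40 to 40, compute RHS = 19·y³ − 17, and check whether it is a (positive or negative) perfect cube.
Check small values of y:
  y = 0: RHS = -17 is not a perfect cube.
  y = 1: RHS = 2 is not a perfect cube.
  y = -1: RHS = -36 is not a perfect cube.
  y = 2: RHS = 135 is not a perfect cube.
  y = -2: RHS = -169 is not a perfect cube.
  y = 3: RHS = 496 is not a perfect cube.
  y = -3: RHS = -530 is not a perfect cube.
Continuing the search up to |y| = 40 finds no solutions either.
No (x, y) in the scanned range satisfies the equation.

No integer solutions with |y| ≤ 40.


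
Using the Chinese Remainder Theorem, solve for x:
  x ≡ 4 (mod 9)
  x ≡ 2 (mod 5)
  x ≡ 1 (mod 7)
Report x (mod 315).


Moduli 9, 5, 7 are pairwise coprime; by CRT there is a unique solution modulo M = 9 · 5 · 7 = 315.
Solve pairwise, accumulating the modulus:
  Start with x ≡ 4 (mod 9).
  Combine with x ≡ 2 (mod 5): since gcd(9, 5) = 1, we get a unique residue mod 45.
    Write x = 4 + 9·t and substitute into x ≡ 2 (mod 5): 9·t ≡ 2 − 4 = -2 (mod 5).
    Reduce coefficients mod 5: 4·t ≡ 3 (mod 5).
    The inverse of 4 mod 5 is 4 (since 4·4 = 16 = 3·5 + 1), so t ≡ 4·3 = 12 ≡ 2 (mod 5).
    Then x = 4 + 9·2 = 22, valid modulo lcm(9, 5) = 45: x ≡ 22 (mod 45).
  Combine with x ≡ 1 (mod 7): since gcd(45, 7) = 1, we get a unique residue mod 315.
    Write x = 22 + 45·t and substitute into x ≡ 1 (mod 7): 45·t ≡ 1 − 22 = -21 (mod 7).
    Reduce coefficients mod 7: 3·t ≡ 0 (mod 7).
    The inverse of 3 mod 7 is 5 (since 3·5 = 15 = 2·7 + 1), so t ≡ 5·0 = 0 ≡ 0 (mod 7).
    Then x = 22 + 45·0 = 22, valid modulo lcm(45, 7) = 315: x ≡ 22 (mod 315).
Verify: 22 mod 9 = 4 ✓, 22 mod 5 = 2 ✓, 22 mod 7 = 1 ✓.

x ≡ 22 (mod 315).


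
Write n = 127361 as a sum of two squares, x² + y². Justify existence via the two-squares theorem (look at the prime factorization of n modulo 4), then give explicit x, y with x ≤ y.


Step 1: Factor n = 127361 = 13 · 97 · 101.
Step 2: Check the mod-4 condition on each prime factor: 13 ≡ 1 (mod 4), exponent 1; 97 ≡ 1 (mod 4), exponent 1; 101 ≡ 1 (mod 4), exponent 1.
All primes ≡ 3 (mod 4) appear to even exponent (or don't appear), so by the two-squares theorem n IS expressible as a sum of two squares.
Step 3: Build a representation. Here n = 13 · 97 · 101 is a product of primes ≡ 1 (mod 4). Each prime p ≡ 1 (mod 4) is itself a sum of two squares; find a² by testing p − a² for a perfect square:
  13: 13 − 1² = 12, 13 − 2² = 9 = 3² ⇒ 13 = 2² + 3².
  97: 97 − 1² = 96, 97 − 2² = 93, 97 − 3² = 88, 97 − 4² = 81 = 9² ⇒ 97 = 4² + 9².
  101: 101 − 1² = 100 = 10² ⇒ 101 = 1² + 10².
  Combine using the Brahmagupta–Fibonacci identity (a² + b²)(c² + d²) = (ac − bd)² + (ad + bc)² = (ac + bd)² + (ad − bc)²:
  13 · 97 = 1261: from (2² + 3²)(4² + 9²), take (2·4 − 3·9, 2·9 + 3·4) = (8 − 27, 18 + 12) = (-19, 30); dropping signs (only squares matter) gives (19, 30); check 19² + 30² = 361 + 900 = 1261 ✓.
  1261 · 101 = 127361: from (19² + 30²)(1² + 10²), take (19·1 − 30·10, 19·10 + 30·1) = (19 − 300, 190 + 30) = (-281, 220); dropping signs (only squares matter) gives (281, 220); check 281² + 220² = 78961 + 48400 = 127361 ✓.
Step 4: Order so x ≤ y and verify: 220² + 281² = 48400 + 78961 = 127361 = n. ✓

n = 127361 = 220² + 281² (one valid representation with x ≤ y).


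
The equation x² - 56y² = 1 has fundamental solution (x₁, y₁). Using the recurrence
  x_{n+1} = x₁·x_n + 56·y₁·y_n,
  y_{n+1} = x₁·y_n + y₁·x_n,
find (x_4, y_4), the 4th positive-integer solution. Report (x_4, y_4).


Step 1: Find the fundamental solution (x₁, y₁) of x² - 56y² = 1.
  Expand √56 as a continued fraction. a₀ = ⌊√56⌋ = 7; iterate m_{k+1} = d_k·a_k − m_k, d_{k+1} = (56 − m_{k+1}²)/d_k, a_{k+1} = ⌊(a₀ + m_{k+1})/d_{k+1}⌋ (starting m₀ = 0, d₀ = 1), with convergents p_k = a_k·p_{k-1} + p_{k-2}, q_k = a_k·q_{k-1} + q_{k-2} (p₋₁ = 1, q₋₁ = 0):
  k = 0: a₀ = 7; p₀/q₀ = 7/1; p₀² − 56·q₀² = 49 − 56 = -7.
  k = 1: m = 7, d = 7, a = ⌊(7 + 7)/7⌋ = 2; p/q = (2·7 + 1)/(2·1 + 0) = 15/2; p² − 56·q² = 225 − 224 = 1.
  The first convergent with p² − 56·q² = 1 gives the fundamental solution (x₁, y₁) = (15, 2).
Step 2: Apply the recurrence (x_{n+1}, y_{n+1}) = (x₁x_n + 56y₁y_n, x₁y_n + y₁x_n) repeatedly.
  From (x_1, y_1) = (15, 2): x_2 = 15·15 + 56·2·2 = 449; y_2 = 15·2 + 2·15 = 60.
  From (x_2, y_2) = (449, 60): x_3 = 15·449 + 56·2·60 = 13455; y_3 = 15·60 + 2·449 = 1798.
  From (x_3, y_3) = (13455, 1798): x_4 = 15·13455 + 56·2·1798 = 403201; y_4 = 15·1798 + 2·13455 = 53880.
Step 3: Verify x_4² - 56·y_4² = 162571046401 - 162571046400 = 1 (should be 1). ✓

(x_1, y_1) = (15, 2); (x_4, y_4) = (403201, 53880).


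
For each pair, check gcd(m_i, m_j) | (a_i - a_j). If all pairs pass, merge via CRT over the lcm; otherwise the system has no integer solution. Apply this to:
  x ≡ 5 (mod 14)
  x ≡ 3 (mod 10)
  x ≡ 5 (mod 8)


Moduli 14, 10, 8 are not pairwise coprime, so CRT works modulo lcm(m_i) when all pairwise compatibility conditions hold.
Pairwise compatibility: gcd(m_i, m_j) must divide a_i - a_j for every pair.
Merge one congruence at a time:
  Start: x ≡ 5 (mod 14).
  Combine with x ≡ 3 (mod 10): gcd(14, 10) = 2; 3 - 5 = -2, which IS divisible by 2, so compatible.
    Write x = 5 + 14·t and substitute into x ≡ 3 (mod 10): 14·t ≡ 3 − 5 = -2 (mod 10).
    Divide the congruence (and modulus) by g = 2: 7·t ≡ -1 (mod 5).
    Reduce coefficients mod 5: 2·t ≡ 4 (mod 5).
    The inverse of 2 mod 5 is 3 (since 2·3 = 6 = 1·5 + 1), so t ≡ 3·4 = 12 ≡ 2 (mod 5).
    Then x = 5 + 14·2 = 33, valid modulo lcm(14, 10) = 70: x ≡ 33 (mod 70).
  Combine with x ≡ 5 (mod 8): gcd(70, 8) = 2; 5 - 33 = -28, which IS divisible by 2, so compatible.
    Write x = 33 + 70·t and substitute into x ≡ 5 (mod 8): 70·t ≡ 5 − 33 = -28 (mod 8).
    Divide the congruence (and modulus) by g = 2: 35·t ≡ -14 (mod 4).
    Reduce coefficients mod 4: 3·t ≡ 2 (mod 4).
    The inverse of 3 mod 4 is 3 (since 3·3 = 9 = 2·4 + 1), so t ≡ 3·2 = 6 ≡ 2 (mod 4).
    Then x = 33 + 70·2 = 173, valid modulo lcm(70, 8) = 280: x ≡ 173 (mod 280).
Verify: 173 mod 14 = 5, 173 mod 10 = 3, 173 mod 8 = 5.

x ≡ 173 (mod 280).


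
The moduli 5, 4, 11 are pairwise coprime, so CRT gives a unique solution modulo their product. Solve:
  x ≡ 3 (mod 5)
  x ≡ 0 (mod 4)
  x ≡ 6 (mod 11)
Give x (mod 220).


Moduli 5, 4, 11 are pairwise coprime; by CRT there is a unique solution modulo M = 5 · 4 · 11 = 220.
Solve pairwise, accumulating the modulus:
  Start with x ≡ 3 (mod 5).
  Combine with x ≡ 0 (mod 4): since gcd(5, 4) = 1, we get a unique residue mod 20.
    Write x = 3 + 5·t and substitute into x ≡ 0 (mod 4): 5·t ≡ 0 − 3 = -3 (mod 4).
    Reduce coefficients mod 4: 1·t ≡ 1 (mod 4).
    So t ≡ 1 (mod 4).
    Then x = 3 + 5·1 = 8, valid modulo lcm(5, 4) = 20: x ≡ 8 (mod 20).
  Combine with x ≡ 6 (mod 11): since gcd(20, 11) = 1, we get a unique residue mod 220.
    Write x = 8 + 20·t and substitute into x ≡ 6 (mod 11): 20·t ≡ 6 − 8 = -2 (mod 11).
    Reduce coefficients mod 11: 9·t ≡ 9 (mod 11).
    The inverse of 9 mod 11 is 5 (since 9·5 = 45 = 4·11 + 1), so t ≡ 5·9 = 45 ≡ 1 (mod 11).
    Then x = 8 + 20·1 = 28, valid modulo lcm(20, 11) = 220: x ≡ 28 (mod 220).
Verify: 28 mod 5 = 3 ✓, 28 mod 4 = 0 ✓, 28 mod 11 = 6 ✓.

x ≡ 28 (mod 220).


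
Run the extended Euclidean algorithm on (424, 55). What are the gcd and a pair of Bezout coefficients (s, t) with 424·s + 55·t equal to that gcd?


Euclidean algorithm on (424, 55) — divide until remainder is 0:
  424 = 7 · 55 + 39
  55 = 1 · 39 + 16
  39 = 2 · 16 + 7
  16 = 2 · 7 + 2
  7 = 3 · 2 + 1
  2 = 2 · 1 + 0
gcd(424, 55) = 1.
Track Bezout coefficients alongside the remainders: start with r₀ = 424 = a·1 + b·0 (s = 1, t = 0) and r₁ = 55 = a·0 + b·1 (s = 0, t = 1); each new remainder r_{k+1} = r_{k-1} − q_k·r_k inherits s_{k+1} = s_{k-1} − q_k·s_k, t_{k+1} = t_{k-1} − q_k·t_k, so r_k = a·s_k + b·t_k at every step:
  q = 7: r = 39, s = 1 − 7·0 = 1, t = 0 − 7·1 = -7  (check: 424·1 + 55·(-7) = 39)
  q = 1: r = 16, s = 0 − 1·1 = -1, t = 1 − 1·(-7) = 8  (check: 424·(-1) + 55·8 = 16)
  q = 2: r = 7, s = 1 − 2·(-1) = 3, t = -7 − 2·8 = -23  (check: 424·3 + 55·(-23) = 7)
  q = 2: r = 2, s = -1 − 2·3 = -7, t = 8 − 2·(-23) = 54  (check: 424·(-7) + 55·54 = 2)
  q = 3: r = 1, s = 3 − 3·(-7) = 24, t = -23 − 3·54 = -185  (check: 424·24 + 55·(-185) = 1)
The row with r = 1 (the gcd) gives the Bezout coefficients s = 24, t = -185.
Result: 424 · (24) + 55 · (-185) = 1.

gcd(424, 55) = 1; s = 24, t = -185 (check: 424·24 + 55·(-185) = 1).


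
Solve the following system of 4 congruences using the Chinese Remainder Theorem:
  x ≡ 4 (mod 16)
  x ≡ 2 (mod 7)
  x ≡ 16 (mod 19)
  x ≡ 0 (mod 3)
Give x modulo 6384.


Product of moduli M = 16 · 7 · 19 · 3 = 6384.
Merge one congruence at a time:
  Start: x ≡ 4 (mod 16).
  Combine with x ≡ 2 (mod 7); new modulus lcm = 112.
    Write x = 4 + 16·t and substitute into x ≡ 2 (mod 7): 16·t ≡ 2 − 4 = -2 (mod 7).
    Reduce coefficients mod 7: 2·t ≡ 5 (mod 7).
    The inverse of 2 mod 7 is 4 (since 2·4 = 8 = 1·7 + 1), so t ≡ 4·5 = 20 ≡ 6 (mod 7).
    Then x = 4 + 16·6 = 100, valid modulo lcm(16, 7) = 112: x ≡ 100 (mod 112).
  Combine with x ≡ 16 (mod 19); new modulus lcm = 2128.
    Write x = 100 + 112·t and substitute into x ≡ 16 (mod 19): 112·t ≡ 16 − 100 = -84 (mod 19).
    Reduce coefficients mod 19: 17·t ≡ 11 (mod 19).
    The inverse of 17 mod 19 is 9 (since 17·9 = 153 = 8·19 + 1), so t ≡ 9·11 = 99 ≡ 4 (mod 19).
    Then x = 100 + 112·4 = 548, valid modulo lcm(112, 19) = 2128: x ≡ 548 (mod 2128).
  Combine with x ≡ 0 (mod 3); new modulus lcm = 6384.
    Write x = 548 + 2128·t and substitute into x ≡ 0 (mod 3): 2128·t ≡ 0 − 548 = -548 (mod 3).
    Reduce coefficients mod 3: 1·t ≡ 1 (mod 3).
    So t ≡ 1 (mod 3).
    Then x = 548 + 2128·1 = 2676, valid modulo lcm(2128, 3) = 6384: x ≡ 2676 (mod 6384).
Verify against each original: 2676 mod 16 = 4, 2676 mod 7 = 2, 2676 mod 19 = 16, 2676 mod 3 = 0.

x ≡ 2676 (mod 6384).


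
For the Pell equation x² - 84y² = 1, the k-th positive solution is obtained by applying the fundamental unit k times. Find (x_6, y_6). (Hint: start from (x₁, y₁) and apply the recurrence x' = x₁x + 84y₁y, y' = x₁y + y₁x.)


Step 1: Find the fundamental solution (x₁, y₁) of x² - 84y² = 1.
  Expand √84 as a continued fraction. a₀ = ⌊√84⌋ = 9; iterate m_{k+1} = d_k·a_k − m_k, d_{k+1} = (84 − m_{k+1}²)/d_k, a_{k+1} = ⌊(a₀ + m_{k+1})/d_{k+1}⌋ (starting m₀ = 0, d₀ = 1), with convergents p_k = a_k·p_{k-1} + p_{k-2}, q_k = a_k·q_{k-1} + q_{k-2} (p₋₁ = 1, q₋₁ = 0):
  k = 0: a₀ = 9; p₀/q₀ = 9/1; p₀² − 84·q₀² = 81 − 84 = -3.
  k = 1: m = 9, d = 3, a = ⌊(9 + 9)/3⌋ = 6; p/q = (6·9 + 1)/(6·1 + 0) = 55/6; p² − 84·q² = 3025 − 3024 = 1.
  The first convergent with p² − 84·q² = 1 gives the fundamental solution (x₁, y₁) = (55, 6).
Step 2: Apply the recurrence (x_{n+1}, y_{n+1}) = (x₁x_n + 84y₁y_n, x₁y_n + y₁x_n) repeatedly.
  From (x_1, y_1) = (55, 6): x_2 = 55·55 + 84·6·6 = 6049; y_2 = 55·6 + 6·55 = 660.
  From (x_2, y_2) = (6049, 660): x_3 = 55·6049 + 84·6·660 = 665335; y_3 = 55·660 + 6·6049 = 72594.
  From (x_3, y_3) = (665335, 72594): x_4 = 55·665335 + 84·6·72594 = 73180801; y_4 = 55·72594 + 6·665335 = 7984680.
  From (x_4, y_4) = (73180801, 7984680): x_5 = 55·73180801 + 84·6·7984680 = 8049222775; y_5 = 55·7984680 + 6·73180801 = 878242206.
  From (x_5, y_5) = (8049222775, 878242206): x_6 = 55·8049222775 + 84·6·878242206 = 885341324449; y_6 = 55·878242206 + 6·8049222775 = 96598657980.
Step 3: Verify x_6² - 84·y_6² = 783829260777109485153601 - 783829260777109485153600 = 1 (should be 1). ✓

(x_1, y_1) = (55, 6); (x_6, y_6) = (885341324449, 96598657980).


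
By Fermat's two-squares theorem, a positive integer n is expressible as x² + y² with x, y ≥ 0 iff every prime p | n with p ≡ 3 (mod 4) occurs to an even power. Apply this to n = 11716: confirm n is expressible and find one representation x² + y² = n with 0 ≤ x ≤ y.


Step 1: Factor n = 11716 = 2^2 · 29 · 101.
Step 2: Check the mod-4 condition on each prime factor: 2 = 2 (special); 29 ≡ 1 (mod 4), exponent 1; 101 ≡ 1 (mod 4), exponent 1.
All primes ≡ 3 (mod 4) appear to even exponent (or don't appear), so by the two-squares theorem n IS expressible as a sum of two squares.
Step 3: Build a representation. Group n = k² · m with k = 2 and m = 29 · 101 = 2929 (a product of primes ≡ 1 (mod 4)); a representation of m scales to one of n via (k·x)² + (k·y)² = k²(x² + y²). Each prime p ≡ 1 (mod 4) is itself a sum of two squares; find a² by testing p − a² for a perfect square:
  29: 29 − 1² = 28, 29 − 2² = 25 = 5² ⇒ 29 = 2² + 5².
  101: 101 − 1² = 100 = 10² ⇒ 101 = 1² + 10².
  Combine using the Brahmagupta–Fibonacci identity (a² + b²)(c² + d²) = (ac − bd)² + (ad + bc)² = (ac + bd)² + (ad − bc)²:
  29 · 101 = 2929: from (2² + 5²)(1² + 10²), take (2·1 − 5·10, 2·10 + 5·1) = (2 − 50, 20 + 5) = (-48, 25); dropping signs (only squares matter) gives (48, 25); check 48² + 25² = 2304 + 625 = 2929 ✓.
  Scale by k = 2: (2·48, 2·25) = (96, 50).
Step 4: Order so x ≤ y and verify: 50² + 96² = 2500 + 9216 = 11716 = n. ✓

n = 11716 = 50² + 96² (one valid representation with x ≤ y).


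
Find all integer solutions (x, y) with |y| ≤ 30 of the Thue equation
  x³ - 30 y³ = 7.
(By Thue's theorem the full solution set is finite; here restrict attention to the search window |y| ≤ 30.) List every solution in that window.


The equation is x³ - 30y³ = 7. For fixed y, x³ = 30·y³ + 7, so a solution requires the RHS to be a perfect cube.
Strategy: iterate y from -30 to 30, compute RHS = 30·y³ + 7, and check whether it is a (positive or negative) perfect cube.
Check small values of y:
  y = 0: RHS = 7 is not a perfect cube.
  y = 1: RHS = 37 is not a perfect cube.
  y = -1: RHS = -23 is not a perfect cube.
  y = 2: RHS = 247 is not a perfect cube.
  y = -2: RHS = -233 is not a perfect cube.
  y = 3: RHS = 817 is not a perfect cube.
  y = -3: RHS = -803 is not a perfect cube.
Continuing the search up to |y| = 30 finds no solutions either.
No (x, y) in the scanned range satisfies the equation.

No integer solutions with |y| ≤ 30.


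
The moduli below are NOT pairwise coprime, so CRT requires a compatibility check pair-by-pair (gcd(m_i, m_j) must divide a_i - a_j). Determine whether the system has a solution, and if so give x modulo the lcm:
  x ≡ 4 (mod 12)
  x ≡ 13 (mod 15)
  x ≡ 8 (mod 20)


Moduli 12, 15, 20 are not pairwise coprime, so CRT works modulo lcm(m_i) when all pairwise compatibility conditions hold.
Pairwise compatibility: gcd(m_i, m_j) must divide a_i - a_j for every pair.
Merge one congruence at a time:
  Start: x ≡ 4 (mod 12).
  Combine with x ≡ 13 (mod 15): gcd(12, 15) = 3; 13 - 4 = 9, which IS divisible by 3, so compatible.
    Write x = 4 + 12·t and substitute into x ≡ 13 (mod 15): 12·t ≡ 13 − 4 = 9 (mod 15).
    Divide the congruence (and modulus) by g = 3: 4·t ≡ 3 (mod 5).
    The inverse of 4 mod 5 is 4 (since 4·4 = 16 = 3·5 + 1), so t ≡ 4·3 = 12 ≡ 2 (mod 5).
    Then x = 4 + 12·2 = 28, valid modulo lcm(12, 15) = 60: x ≡ 28 (mod 60).
  Combine with x ≡ 8 (mod 20): gcd(60, 20) = 20; 8 - 28 = -20, which IS divisible by 20, so compatible.
    Write x = 28 + 60·t and substitute into x ≡ 8 (mod 20): 60·t ≡ 8 − 28 = -20 (mod 20).
    Divide the congruence (and modulus) by g = 20: 3·t ≡ -1 (mod 1).
    Modulo 1 every t works; take t = 0.
    Then x = 28 + 60·0 = 28, valid modulo lcm(60, 20) = 60: x ≡ 28 (mod 60).
Verify: 28 mod 12 = 4, 28 mod 15 = 13, 28 mod 20 = 8.

x ≡ 28 (mod 60).


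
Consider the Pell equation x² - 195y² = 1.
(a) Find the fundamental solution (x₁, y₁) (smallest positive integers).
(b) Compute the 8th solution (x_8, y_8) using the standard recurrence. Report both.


Step 1: Find the fundamental solution (x₁, y₁) of x² - 195y² = 1.
  Expand √195 as a continued fraction. a₀ = ⌊√195⌋ = 13; iterate m_{k+1} = d_k·a_k − m_k, d_{k+1} = (195 − m_{k+1}²)/d_k, a_{k+1} = ⌊(a₀ + m_{k+1})/d_{k+1}⌋ (starting m₀ = 0, d₀ = 1), with convergents p_k = a_k·p_{k-1} + p_{k-2}, q_k = a_k·q_{k-1} + q_{k-2} (p₋₁ = 1, q₋₁ = 0):
  k = 0: a₀ = 13; p₀/q₀ = 13/1; p₀² − 195·q₀² = 169 − 195 = -26.
  k = 1: m = 13, d = 26, a = ⌊(13 + 13)/26⌋ = 1; p/q = (1·13 + 1)/(1·1 + 0) = 14/1; p² − 195·q² = 196 − 195 = 1.
  The first convergent with p² − 195·q² = 1 gives the fundamental solution (x₁, y₁) = (14, 1).
Step 2: Apply the recurrence (x_{n+1}, y_{n+1}) = (x₁x_n + 195y₁y_n, x₁y_n + y₁x_n) repeatedly.
  From (x_1, y_1) = (14, 1): x_2 = 14·14 + 195·1·1 = 391; y_2 = 14·1 + 1·14 = 28.
  From (x_2, y_2) = (391, 28): x_3 = 14·391 + 195·1·28 = 10934; y_3 = 14·28 + 1·391 = 783.
  From (x_3, y_3) = (10934, 783): x_4 = 14·10934 + 195·1·783 = 305761; y_4 = 14·783 + 1·10934 = 21896.
  From (x_4, y_4) = (305761, 21896): x_5 = 14·305761 + 195·1·21896 = 8550374; y_5 = 14·21896 + 1·305761 = 612305.
  From (x_5, y_5) = (8550374, 612305): x_6 = 14·8550374 + 195·1·612305 = 239104711; y_6 = 14·612305 + 1·8550374 = 17122644.
  From (x_6, y_6) = (239104711, 17122644): x_7 = 14·239104711 + 195·1·17122644 = 6686381534; y_7 = 14·17122644 + 1·239104711 = 478821727.
  From (x_7, y_7) = (6686381534, 478821727): x_8 = 14·6686381534 + 195·1·478821727 = 186979578241; y_8 = 14·478821727 + 1·6686381534 = 13389885712.
Step 3: Verify x_8² - 195·y_8² = 34961362679182240654081 - 34961362679182240654080 = 1 (should be 1). ✓

(x_1, y_1) = (14, 1); (x_8, y_8) = (186979578241, 13389885712).


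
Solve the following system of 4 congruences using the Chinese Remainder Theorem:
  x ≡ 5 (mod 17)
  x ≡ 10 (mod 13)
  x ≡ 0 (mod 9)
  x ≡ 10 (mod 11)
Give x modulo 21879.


Product of moduli M = 17 · 13 · 9 · 11 = 21879.
Merge one congruence at a time:
  Start: x ≡ 5 (mod 17).
  Combine with x ≡ 10 (mod 13); new modulus lcm = 221.
    Write x = 5 + 17·t and substitute into x ≡ 10 (mod 13): 17·t ≡ 10 − 5 = 5 (mod 13).
    Reduce coefficients mod 13: 4·t ≡ 5 (mod 13).
    The inverse of 4 mod 13 is 10 (since 4·10 = 40 = 3·13 + 1), so t ≡ 10·5 = 50 ≡ 11 (mod 13).
    Then x = 5 + 17·11 = 192, valid modulo lcm(17, 13) = 221: x ≡ 192 (mod 221).
  Combine with x ≡ 0 (mod 9); new modulus lcm = 1989.
    Write x = 192 + 221·t and substitute into x ≡ 0 (mod 9): 221·t ≡ 0 − 192 = -192 (mod 9).
    Reduce coefficients mod 9: 5·t ≡ 6 (mod 9).
    The inverse of 5 mod 9 is 2 (since 5·2 = 10 = 1·9 + 1), so t ≡ 2·6 = 12 ≡ 3 (mod 9).
    Then x = 192 + 221·3 = 855, valid modulo lcm(221, 9) = 1989: x ≡ 855 (mod 1989).
  Combine with x ≡ 10 (mod 11); new modulus lcm = 21879.
    Write x = 855 + 1989·t and substitute into x ≡ 10 (mod 11): 1989·t ≡ 10 − 855 = -845 (mod 11).
    Reduce coefficients mod 11: 9·t ≡ 2 (mod 11).
    The inverse of 9 mod 11 is 5 (since 9·5 = 45 = 4·11 + 1), so t ≡ 5·2 = 10 ≡ 10 (mod 11).
    Then x = 855 + 1989·10 = 20745, valid modulo lcm(1989, 11) = 21879: x ≡ 20745 (mod 21879).
Verify against each original: 20745 mod 17 = 5, 20745 mod 13 = 10, 20745 mod 9 = 0, 20745 mod 11 = 10.

x ≡ 20745 (mod 21879).
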